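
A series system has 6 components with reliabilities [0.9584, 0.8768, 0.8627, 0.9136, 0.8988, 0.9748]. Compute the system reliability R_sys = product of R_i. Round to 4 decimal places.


Components: [0.9584, 0.8768, 0.8627, 0.9136, 0.8988, 0.9748]
After component 1 (R=0.9584): product = 0.9584
After component 2 (R=0.8768): product = 0.8403
After component 3 (R=0.8627): product = 0.7249
After component 4 (R=0.9136): product = 0.6623
After component 5 (R=0.8988): product = 0.5953
After component 6 (R=0.9748): product = 0.5803
R_sys = 0.5803

0.5803


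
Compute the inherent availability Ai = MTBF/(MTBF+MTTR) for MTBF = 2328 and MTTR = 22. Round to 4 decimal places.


MTBF = 2328
MTTR = 22
MTBF + MTTR = 2350
Ai = 2328 / 2350
Ai = 0.9906

0.9906


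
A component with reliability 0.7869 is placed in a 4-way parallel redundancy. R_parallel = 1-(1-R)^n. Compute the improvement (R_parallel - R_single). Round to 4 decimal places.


R_single = 0.7869, n = 4
1 - R_single = 0.2131
(1 - R_single)^n = 0.2131^4 = 0.0021
R_parallel = 1 - 0.0021 = 0.9979
Improvement = 0.9979 - 0.7869
Improvement = 0.211

0.211


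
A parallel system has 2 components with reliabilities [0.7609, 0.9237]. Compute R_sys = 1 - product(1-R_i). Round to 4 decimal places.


Components: [0.7609, 0.9237]
(1 - 0.7609) = 0.2391, running product = 0.2391
(1 - 0.9237) = 0.0763, running product = 0.0182
Product of (1-R_i) = 0.0182
R_sys = 1 - 0.0182 = 0.9818

0.9818


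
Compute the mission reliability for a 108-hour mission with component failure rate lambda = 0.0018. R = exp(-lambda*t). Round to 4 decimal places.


lambda = 0.0018
mission_time = 108
lambda * t = 0.0018 * 108 = 0.1944
R = exp(-0.1944)
R = 0.8233

0.8233


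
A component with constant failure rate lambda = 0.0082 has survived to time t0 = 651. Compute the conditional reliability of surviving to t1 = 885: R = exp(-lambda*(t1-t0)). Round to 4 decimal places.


lambda = 0.0082
t0 = 651, t1 = 885
t1 - t0 = 234
lambda * (t1-t0) = 0.0082 * 234 = 1.9188
R = exp(-1.9188)
R = 0.1468

0.1468


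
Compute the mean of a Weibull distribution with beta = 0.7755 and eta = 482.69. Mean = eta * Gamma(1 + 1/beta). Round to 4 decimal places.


beta = 0.7755, eta = 482.69
1/beta = 1.2895
1 + 1/beta = 2.2895
Gamma(2.2895) = 1.1594
Mean = 482.69 * 1.1594
Mean = 559.6368

559.6368


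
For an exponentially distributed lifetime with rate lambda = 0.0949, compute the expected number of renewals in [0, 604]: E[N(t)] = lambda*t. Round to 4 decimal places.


lambda = 0.0949
t = 604
E[N(t)] = lambda * t
E[N(t)] = 0.0949 * 604
E[N(t)] = 57.3196

57.3196


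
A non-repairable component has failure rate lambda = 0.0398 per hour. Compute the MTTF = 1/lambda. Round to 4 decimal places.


lambda = 0.0398
MTTF = 1 / 0.0398
MTTF = 25.1256

25.1256


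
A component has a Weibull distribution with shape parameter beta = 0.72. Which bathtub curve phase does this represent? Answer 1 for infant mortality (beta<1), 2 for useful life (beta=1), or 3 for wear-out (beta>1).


beta = 0.72
Compare beta to 1:
beta < 1 => infant mortality (phase 1)
beta = 1 => useful life (phase 2)
beta > 1 => wear-out (phase 3)
Since beta = 0.72, this is infant mortality (decreasing failure rate)
Phase = 1

1


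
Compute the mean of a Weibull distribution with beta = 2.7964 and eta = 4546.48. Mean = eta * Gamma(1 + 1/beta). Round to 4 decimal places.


beta = 2.7964, eta = 4546.48
1/beta = 0.3576
1 + 1/beta = 1.3576
Gamma(1.3576) = 0.8904
Mean = 4546.48 * 0.8904
Mean = 4048.2201

4048.2201


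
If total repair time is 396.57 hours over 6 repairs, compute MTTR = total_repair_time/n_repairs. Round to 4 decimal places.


total_repair_time = 396.57
n_repairs = 6
MTTR = 396.57 / 6
MTTR = 66.095

66.095


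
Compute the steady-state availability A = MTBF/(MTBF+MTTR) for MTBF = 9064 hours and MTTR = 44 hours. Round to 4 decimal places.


MTBF = 9064
MTTR = 44
MTBF + MTTR = 9108
A = 9064 / 9108
A = 0.9952

0.9952


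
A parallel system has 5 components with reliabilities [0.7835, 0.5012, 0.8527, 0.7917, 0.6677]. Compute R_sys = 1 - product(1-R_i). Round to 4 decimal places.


Components: [0.7835, 0.5012, 0.8527, 0.7917, 0.6677]
(1 - 0.7835) = 0.2165, running product = 0.2165
(1 - 0.5012) = 0.4988, running product = 0.108
(1 - 0.8527) = 0.1473, running product = 0.0159
(1 - 0.7917) = 0.2083, running product = 0.0033
(1 - 0.6677) = 0.3323, running product = 0.0011
Product of (1-R_i) = 0.0011
R_sys = 1 - 0.0011 = 0.9989

0.9989


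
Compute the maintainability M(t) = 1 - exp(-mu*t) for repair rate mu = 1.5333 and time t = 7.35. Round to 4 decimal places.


mu = 1.5333, t = 7.35
mu * t = 1.5333 * 7.35 = 11.2698
exp(-11.2698) = 0.0
M(t) = 1 - 0.0
M(t) = 1.0

1.0


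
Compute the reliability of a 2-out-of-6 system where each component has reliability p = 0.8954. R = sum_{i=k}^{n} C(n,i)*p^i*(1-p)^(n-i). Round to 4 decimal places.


k = 2, n = 6, p = 0.8954
i=2: C(6,2)=15 * 0.8954^2 * 0.1046^4 = 0.0014
i=3: C(6,3)=20 * 0.8954^3 * 0.1046^3 = 0.0164
i=4: C(6,4)=15 * 0.8954^4 * 0.1046^2 = 0.1055
i=5: C(6,5)=6 * 0.8954^5 * 0.1046^1 = 0.3612
i=6: C(6,6)=1 * 0.8954^6 * 0.1046^0 = 0.5154
R = sum of terms = 0.9999

0.9999


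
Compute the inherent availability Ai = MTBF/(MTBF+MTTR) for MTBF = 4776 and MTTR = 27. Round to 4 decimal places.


MTBF = 4776
MTTR = 27
MTBF + MTTR = 4803
Ai = 4776 / 4803
Ai = 0.9944

0.9944


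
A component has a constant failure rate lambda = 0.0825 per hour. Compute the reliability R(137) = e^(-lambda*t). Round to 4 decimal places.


lambda = 0.0825
t = 137
lambda * t = 11.3025
R(t) = e^(-11.3025)
R(t) = 0.0

0.0


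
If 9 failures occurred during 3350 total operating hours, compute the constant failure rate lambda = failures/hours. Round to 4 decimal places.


failures = 9
total_hours = 3350
lambda = 9 / 3350
lambda = 0.0027

0.0027


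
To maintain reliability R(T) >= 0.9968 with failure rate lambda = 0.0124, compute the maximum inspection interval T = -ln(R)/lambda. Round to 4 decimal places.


R_target = 0.9968
lambda = 0.0124
-ln(0.9968) = 0.0032
T = 0.0032 / 0.0124
T = 0.2585

0.2585


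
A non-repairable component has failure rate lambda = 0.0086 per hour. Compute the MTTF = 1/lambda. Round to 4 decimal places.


lambda = 0.0086
MTTF = 1 / 0.0086
MTTF = 116.2791

116.2791


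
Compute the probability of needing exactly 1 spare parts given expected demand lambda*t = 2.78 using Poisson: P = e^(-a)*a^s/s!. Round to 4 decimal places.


a = 2.78, s = 1
e^(-a) = e^(-2.78) = 0.062
a^s = 2.78^1 = 2.78
s! = 1
P = 0.062 * 2.78 / 1
P = 0.1725

0.1725


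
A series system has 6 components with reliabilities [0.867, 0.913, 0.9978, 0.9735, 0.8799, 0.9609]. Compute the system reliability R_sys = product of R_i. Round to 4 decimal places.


Components: [0.867, 0.913, 0.9978, 0.9735, 0.8799, 0.9609]
After component 1 (R=0.867): product = 0.867
After component 2 (R=0.913): product = 0.7916
After component 3 (R=0.9978): product = 0.7898
After component 4 (R=0.9735): product = 0.7689
After component 5 (R=0.8799): product = 0.6766
After component 6 (R=0.9609): product = 0.6501
R_sys = 0.6501

0.6501


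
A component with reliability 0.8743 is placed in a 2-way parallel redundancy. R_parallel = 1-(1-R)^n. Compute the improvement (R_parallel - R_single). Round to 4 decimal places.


R_single = 0.8743, n = 2
1 - R_single = 0.1257
(1 - R_single)^n = 0.1257^2 = 0.0158
R_parallel = 1 - 0.0158 = 0.9842
Improvement = 0.9842 - 0.8743
Improvement = 0.1099

0.1099


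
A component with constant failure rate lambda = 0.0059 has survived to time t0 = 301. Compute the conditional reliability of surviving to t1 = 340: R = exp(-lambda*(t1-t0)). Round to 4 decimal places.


lambda = 0.0059
t0 = 301, t1 = 340
t1 - t0 = 39
lambda * (t1-t0) = 0.0059 * 39 = 0.2301
R = exp(-0.2301)
R = 0.7945

0.7945


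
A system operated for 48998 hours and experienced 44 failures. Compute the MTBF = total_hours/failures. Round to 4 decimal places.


total_hours = 48998
failures = 44
MTBF = 48998 / 44
MTBF = 1113.5909

1113.5909


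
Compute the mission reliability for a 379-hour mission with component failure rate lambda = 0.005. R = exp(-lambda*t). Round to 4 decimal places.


lambda = 0.005
mission_time = 379
lambda * t = 0.005 * 379 = 1.895
R = exp(-1.895)
R = 0.1503

0.1503


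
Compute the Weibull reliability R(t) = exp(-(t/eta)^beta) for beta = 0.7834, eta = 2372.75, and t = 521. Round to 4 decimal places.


beta = 0.7834, eta = 2372.75, t = 521
t/eta = 521 / 2372.75 = 0.2196
(t/eta)^beta = 0.2196^0.7834 = 0.3049
R(t) = exp(-0.3049)
R(t) = 0.7372

0.7372


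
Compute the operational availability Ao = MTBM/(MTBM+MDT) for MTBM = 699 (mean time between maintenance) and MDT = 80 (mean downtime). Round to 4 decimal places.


MTBM = 699
MDT = 80
MTBM + MDT = 779
Ao = 699 / 779
Ao = 0.8973

0.8973


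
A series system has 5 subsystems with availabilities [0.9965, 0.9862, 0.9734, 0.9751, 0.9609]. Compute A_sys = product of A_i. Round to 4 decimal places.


Subsystems: [0.9965, 0.9862, 0.9734, 0.9751, 0.9609]
After subsystem 1 (A=0.9965): product = 0.9965
After subsystem 2 (A=0.9862): product = 0.9827
After subsystem 3 (A=0.9734): product = 0.9566
After subsystem 4 (A=0.9751): product = 0.9328
After subsystem 5 (A=0.9609): product = 0.8963
A_sys = 0.8963

0.8963


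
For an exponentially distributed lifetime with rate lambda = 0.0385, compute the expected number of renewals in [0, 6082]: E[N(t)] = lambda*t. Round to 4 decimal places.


lambda = 0.0385
t = 6082
E[N(t)] = lambda * t
E[N(t)] = 0.0385 * 6082
E[N(t)] = 234.157

234.157


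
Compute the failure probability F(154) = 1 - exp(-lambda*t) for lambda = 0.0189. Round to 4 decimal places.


lambda = 0.0189, t = 154
lambda * t = 2.9106
exp(-2.9106) = 0.0544
F(t) = 1 - 0.0544
F(t) = 0.9456

0.9456


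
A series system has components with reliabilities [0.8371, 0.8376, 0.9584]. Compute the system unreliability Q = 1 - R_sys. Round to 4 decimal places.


Components: [0.8371, 0.8376, 0.9584]
After component 1: product = 0.8371
After component 2: product = 0.7012
After component 3: product = 0.672
R_sys = 0.672
Q = 1 - 0.672 = 0.328

0.328


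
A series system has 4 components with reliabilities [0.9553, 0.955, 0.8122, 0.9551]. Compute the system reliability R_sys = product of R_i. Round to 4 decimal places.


Components: [0.9553, 0.955, 0.8122, 0.9551]
After component 1 (R=0.9553): product = 0.9553
After component 2 (R=0.955): product = 0.9123
After component 3 (R=0.8122): product = 0.741
After component 4 (R=0.9551): product = 0.7077
R_sys = 0.7077

0.7077


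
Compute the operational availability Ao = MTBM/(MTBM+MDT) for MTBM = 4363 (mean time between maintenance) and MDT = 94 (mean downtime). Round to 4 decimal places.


MTBM = 4363
MDT = 94
MTBM + MDT = 4457
Ao = 4363 / 4457
Ao = 0.9789

0.9789


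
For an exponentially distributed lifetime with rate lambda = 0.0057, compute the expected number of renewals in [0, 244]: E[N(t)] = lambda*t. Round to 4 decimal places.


lambda = 0.0057
t = 244
E[N(t)] = lambda * t
E[N(t)] = 0.0057 * 244
E[N(t)] = 1.3908

1.3908


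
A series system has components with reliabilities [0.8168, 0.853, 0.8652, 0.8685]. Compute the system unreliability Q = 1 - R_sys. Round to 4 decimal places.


Components: [0.8168, 0.853, 0.8652, 0.8685]
After component 1: product = 0.8168
After component 2: product = 0.6967
After component 3: product = 0.6028
After component 4: product = 0.5235
R_sys = 0.5235
Q = 1 - 0.5235 = 0.4765

0.4765


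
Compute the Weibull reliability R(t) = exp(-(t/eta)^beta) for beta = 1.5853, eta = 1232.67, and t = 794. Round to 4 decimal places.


beta = 1.5853, eta = 1232.67, t = 794
t/eta = 794 / 1232.67 = 0.6441
(t/eta)^beta = 0.6441^1.5853 = 0.4979
R(t) = exp(-0.4979)
R(t) = 0.6078

0.6078


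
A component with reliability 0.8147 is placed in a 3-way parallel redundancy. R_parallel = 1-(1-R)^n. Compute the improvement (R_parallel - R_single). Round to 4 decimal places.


R_single = 0.8147, n = 3
1 - R_single = 0.1853
(1 - R_single)^n = 0.1853^3 = 0.0064
R_parallel = 1 - 0.0064 = 0.9936
Improvement = 0.9936 - 0.8147
Improvement = 0.1789

0.1789


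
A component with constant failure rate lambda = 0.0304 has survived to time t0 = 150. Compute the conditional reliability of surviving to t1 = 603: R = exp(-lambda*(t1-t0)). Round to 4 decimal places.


lambda = 0.0304
t0 = 150, t1 = 603
t1 - t0 = 453
lambda * (t1-t0) = 0.0304 * 453 = 13.7712
R = exp(-13.7712)
R = 0.0

0.0


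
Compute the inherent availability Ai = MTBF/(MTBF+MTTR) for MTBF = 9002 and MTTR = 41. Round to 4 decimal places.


MTBF = 9002
MTTR = 41
MTBF + MTTR = 9043
Ai = 9002 / 9043
Ai = 0.9955

0.9955


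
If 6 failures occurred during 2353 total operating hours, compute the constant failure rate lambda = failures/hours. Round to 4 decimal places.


failures = 6
total_hours = 2353
lambda = 6 / 2353
lambda = 0.0025

0.0025


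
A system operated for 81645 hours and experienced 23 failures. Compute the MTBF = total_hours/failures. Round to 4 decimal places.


total_hours = 81645
failures = 23
MTBF = 81645 / 23
MTBF = 3549.7826

3549.7826


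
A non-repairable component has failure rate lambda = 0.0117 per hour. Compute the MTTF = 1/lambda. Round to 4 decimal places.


lambda = 0.0117
MTTF = 1 / 0.0117
MTTF = 85.4701

85.4701


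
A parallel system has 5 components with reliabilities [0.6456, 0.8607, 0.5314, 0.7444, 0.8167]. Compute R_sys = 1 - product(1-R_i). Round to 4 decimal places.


Components: [0.6456, 0.8607, 0.5314, 0.7444, 0.8167]
(1 - 0.6456) = 0.3544, running product = 0.3544
(1 - 0.8607) = 0.1393, running product = 0.0494
(1 - 0.5314) = 0.4686, running product = 0.0231
(1 - 0.7444) = 0.2556, running product = 0.0059
(1 - 0.8167) = 0.1833, running product = 0.0011
Product of (1-R_i) = 0.0011
R_sys = 1 - 0.0011 = 0.9989

0.9989


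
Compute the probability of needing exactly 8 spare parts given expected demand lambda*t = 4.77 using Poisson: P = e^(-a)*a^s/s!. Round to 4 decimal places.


a = 4.77, s = 8
e^(-a) = e^(-4.77) = 0.0085
a^s = 4.77^8 = 268007.5523
s! = 40320
P = 0.0085 * 268007.5523 / 40320
P = 0.0564

0.0564


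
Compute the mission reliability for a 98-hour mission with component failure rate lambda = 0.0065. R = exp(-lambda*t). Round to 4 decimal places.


lambda = 0.0065
mission_time = 98
lambda * t = 0.0065 * 98 = 0.637
R = exp(-0.637)
R = 0.5289

0.5289


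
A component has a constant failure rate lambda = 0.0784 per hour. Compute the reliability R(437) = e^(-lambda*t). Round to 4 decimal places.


lambda = 0.0784
t = 437
lambda * t = 34.2608
R(t) = e^(-34.2608)
R(t) = 0.0

0.0


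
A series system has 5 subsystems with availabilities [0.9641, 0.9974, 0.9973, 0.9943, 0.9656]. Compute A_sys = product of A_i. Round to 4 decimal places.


Subsystems: [0.9641, 0.9974, 0.9973, 0.9943, 0.9656]
After subsystem 1 (A=0.9641): product = 0.9641
After subsystem 2 (A=0.9974): product = 0.9616
After subsystem 3 (A=0.9973): product = 0.959
After subsystem 4 (A=0.9943): product = 0.9535
After subsystem 5 (A=0.9656): product = 0.9207
A_sys = 0.9207

0.9207


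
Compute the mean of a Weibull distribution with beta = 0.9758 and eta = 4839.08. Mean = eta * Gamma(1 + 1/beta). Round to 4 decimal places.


beta = 0.9758, eta = 4839.08
1/beta = 1.0248
1 + 1/beta = 2.0248
Gamma(2.0248) = 1.0107
Mean = 4839.08 * 1.0107
Mean = 4891.0502

4891.0502


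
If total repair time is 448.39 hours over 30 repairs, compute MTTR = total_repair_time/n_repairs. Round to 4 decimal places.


total_repair_time = 448.39
n_repairs = 30
MTTR = 448.39 / 30
MTTR = 14.9463

14.9463


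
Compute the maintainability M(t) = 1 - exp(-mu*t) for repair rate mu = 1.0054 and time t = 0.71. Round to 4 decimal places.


mu = 1.0054, t = 0.71
mu * t = 1.0054 * 0.71 = 0.7138
exp(-0.7138) = 0.4898
M(t) = 1 - 0.4898
M(t) = 0.5102

0.5102


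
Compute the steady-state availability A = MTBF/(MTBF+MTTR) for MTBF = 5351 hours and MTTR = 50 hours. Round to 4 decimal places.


MTBF = 5351
MTTR = 50
MTBF + MTTR = 5401
A = 5351 / 5401
A = 0.9907

0.9907


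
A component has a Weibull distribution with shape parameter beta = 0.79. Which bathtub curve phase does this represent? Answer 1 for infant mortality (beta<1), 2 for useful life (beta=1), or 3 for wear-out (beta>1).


beta = 0.79
Compare beta to 1:
beta < 1 => infant mortality (phase 1)
beta = 1 => useful life (phase 2)
beta > 1 => wear-out (phase 3)
Since beta = 0.79, this is infant mortality (decreasing failure rate)
Phase = 1

1


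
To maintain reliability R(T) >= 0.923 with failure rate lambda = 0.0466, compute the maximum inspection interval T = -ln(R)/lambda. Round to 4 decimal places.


R_target = 0.923
lambda = 0.0466
-ln(0.923) = 0.0801
T = 0.0801 / 0.0466
T = 1.7194

1.7194


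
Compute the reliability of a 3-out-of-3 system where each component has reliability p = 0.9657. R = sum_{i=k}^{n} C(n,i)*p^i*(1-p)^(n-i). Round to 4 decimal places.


k = 3, n = 3, p = 0.9657
i=3: C(3,3)=1 * 0.9657^3 * 0.0343^0 = 0.9006
R = sum of terms = 0.9006

0.9006


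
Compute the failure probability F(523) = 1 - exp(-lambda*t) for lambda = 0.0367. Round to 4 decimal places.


lambda = 0.0367, t = 523
lambda * t = 19.1941
exp(-19.1941) = 0.0
F(t) = 1 - 0.0
F(t) = 1.0

1.0


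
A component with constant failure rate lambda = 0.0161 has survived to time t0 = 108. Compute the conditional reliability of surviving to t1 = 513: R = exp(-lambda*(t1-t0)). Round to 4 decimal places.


lambda = 0.0161
t0 = 108, t1 = 513
t1 - t0 = 405
lambda * (t1-t0) = 0.0161 * 405 = 6.5205
R = exp(-6.5205)
R = 0.0015

0.0015


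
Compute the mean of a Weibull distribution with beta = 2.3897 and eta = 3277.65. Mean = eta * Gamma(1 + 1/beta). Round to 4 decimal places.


beta = 2.3897, eta = 3277.65
1/beta = 0.4185
1 + 1/beta = 1.4185
Gamma(1.4185) = 0.8864
Mean = 3277.65 * 0.8864
Mean = 2905.351

2905.351


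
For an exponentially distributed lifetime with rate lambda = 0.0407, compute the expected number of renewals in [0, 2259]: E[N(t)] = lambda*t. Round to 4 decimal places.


lambda = 0.0407
t = 2259
E[N(t)] = lambda * t
E[N(t)] = 0.0407 * 2259
E[N(t)] = 91.9413

91.9413


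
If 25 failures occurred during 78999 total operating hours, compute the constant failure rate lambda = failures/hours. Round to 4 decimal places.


failures = 25
total_hours = 78999
lambda = 25 / 78999
lambda = 0.0003

0.0003


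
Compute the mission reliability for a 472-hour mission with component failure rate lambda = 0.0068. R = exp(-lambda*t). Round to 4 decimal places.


lambda = 0.0068
mission_time = 472
lambda * t = 0.0068 * 472 = 3.2096
R = exp(-3.2096)
R = 0.0404

0.0404


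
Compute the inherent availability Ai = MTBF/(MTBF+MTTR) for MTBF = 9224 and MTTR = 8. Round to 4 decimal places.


MTBF = 9224
MTTR = 8
MTBF + MTTR = 9232
Ai = 9224 / 9232
Ai = 0.9991

0.9991


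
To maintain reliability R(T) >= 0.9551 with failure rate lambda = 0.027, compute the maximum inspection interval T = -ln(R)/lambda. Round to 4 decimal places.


R_target = 0.9551
lambda = 0.027
-ln(0.9551) = 0.0459
T = 0.0459 / 0.027
T = 1.7015

1.7015


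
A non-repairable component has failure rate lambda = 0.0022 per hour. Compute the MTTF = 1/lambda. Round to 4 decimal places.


lambda = 0.0022
MTTF = 1 / 0.0022
MTTF = 454.5455

454.5455


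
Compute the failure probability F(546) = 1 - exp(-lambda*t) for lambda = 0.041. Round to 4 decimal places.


lambda = 0.041, t = 546
lambda * t = 22.386
exp(-22.386) = 0.0
F(t) = 1 - 0.0
F(t) = 1.0

1.0


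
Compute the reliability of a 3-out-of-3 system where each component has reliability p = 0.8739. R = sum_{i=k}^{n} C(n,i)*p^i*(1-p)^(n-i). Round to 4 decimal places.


k = 3, n = 3, p = 0.8739
i=3: C(3,3)=1 * 0.8739^3 * 0.1261^0 = 0.6674
R = sum of terms = 0.6674

0.6674


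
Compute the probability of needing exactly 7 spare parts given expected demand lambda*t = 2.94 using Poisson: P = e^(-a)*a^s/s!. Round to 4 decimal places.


a = 2.94, s = 7
e^(-a) = e^(-2.94) = 0.0529
a^s = 2.94^7 = 1898.5905
s! = 5040
P = 0.0529 * 1898.5905 / 5040
P = 0.0199

0.0199


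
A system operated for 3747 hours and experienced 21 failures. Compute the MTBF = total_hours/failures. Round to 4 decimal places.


total_hours = 3747
failures = 21
MTBF = 3747 / 21
MTBF = 178.4286

178.4286


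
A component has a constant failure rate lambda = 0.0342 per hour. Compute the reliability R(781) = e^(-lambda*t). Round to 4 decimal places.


lambda = 0.0342
t = 781
lambda * t = 26.7102
R(t) = e^(-26.7102)
R(t) = 0.0

0.0


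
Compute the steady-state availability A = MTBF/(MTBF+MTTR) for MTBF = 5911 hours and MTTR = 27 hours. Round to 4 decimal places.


MTBF = 5911
MTTR = 27
MTBF + MTTR = 5938
A = 5911 / 5938
A = 0.9955

0.9955


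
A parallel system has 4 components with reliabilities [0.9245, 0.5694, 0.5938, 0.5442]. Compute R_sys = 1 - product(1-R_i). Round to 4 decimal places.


Components: [0.9245, 0.5694, 0.5938, 0.5442]
(1 - 0.9245) = 0.0755, running product = 0.0755
(1 - 0.5694) = 0.4306, running product = 0.0325
(1 - 0.5938) = 0.4062, running product = 0.0132
(1 - 0.5442) = 0.4558, running product = 0.006
Product of (1-R_i) = 0.006
R_sys = 1 - 0.006 = 0.994

0.994


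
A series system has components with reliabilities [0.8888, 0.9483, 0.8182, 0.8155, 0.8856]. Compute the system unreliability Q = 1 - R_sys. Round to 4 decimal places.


Components: [0.8888, 0.9483, 0.8182, 0.8155, 0.8856]
After component 1: product = 0.8888
After component 2: product = 0.8428
After component 3: product = 0.6896
After component 4: product = 0.5624
After component 5: product = 0.498
R_sys = 0.498
Q = 1 - 0.498 = 0.502

0.502


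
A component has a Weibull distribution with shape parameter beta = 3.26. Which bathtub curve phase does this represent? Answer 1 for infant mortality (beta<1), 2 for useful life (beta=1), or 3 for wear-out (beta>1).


beta = 3.26
Compare beta to 1:
beta < 1 => infant mortality (phase 1)
beta = 1 => useful life (phase 2)
beta > 1 => wear-out (phase 3)
Since beta = 3.26, this is wear-out (increasing failure rate)
Phase = 3

3


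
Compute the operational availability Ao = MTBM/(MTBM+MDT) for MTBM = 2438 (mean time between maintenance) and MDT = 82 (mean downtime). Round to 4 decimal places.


MTBM = 2438
MDT = 82
MTBM + MDT = 2520
Ao = 2438 / 2520
Ao = 0.9675

0.9675


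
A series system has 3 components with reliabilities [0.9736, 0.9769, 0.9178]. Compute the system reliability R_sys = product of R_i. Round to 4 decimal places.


Components: [0.9736, 0.9769, 0.9178]
After component 1 (R=0.9736): product = 0.9736
After component 2 (R=0.9769): product = 0.9511
After component 3 (R=0.9178): product = 0.8729
R_sys = 0.8729

0.8729


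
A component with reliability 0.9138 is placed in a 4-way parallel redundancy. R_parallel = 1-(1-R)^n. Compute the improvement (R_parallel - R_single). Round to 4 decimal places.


R_single = 0.9138, n = 4
1 - R_single = 0.0862
(1 - R_single)^n = 0.0862^4 = 0.0001
R_parallel = 1 - 0.0001 = 0.9999
Improvement = 0.9999 - 0.9138
Improvement = 0.0861

0.0861


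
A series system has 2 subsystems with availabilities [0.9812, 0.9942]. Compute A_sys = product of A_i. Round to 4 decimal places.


Subsystems: [0.9812, 0.9942]
After subsystem 1 (A=0.9812): product = 0.9812
After subsystem 2 (A=0.9942): product = 0.9755
A_sys = 0.9755

0.9755


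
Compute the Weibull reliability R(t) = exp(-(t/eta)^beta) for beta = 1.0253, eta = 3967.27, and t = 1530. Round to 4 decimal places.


beta = 1.0253, eta = 3967.27, t = 1530
t/eta = 1530 / 3967.27 = 0.3857
(t/eta)^beta = 0.3857^1.0253 = 0.3765
R(t) = exp(-0.3765)
R(t) = 0.6863

0.6863


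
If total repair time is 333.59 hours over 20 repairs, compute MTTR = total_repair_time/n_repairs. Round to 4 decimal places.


total_repair_time = 333.59
n_repairs = 20
MTTR = 333.59 / 20
MTTR = 16.6795

16.6795


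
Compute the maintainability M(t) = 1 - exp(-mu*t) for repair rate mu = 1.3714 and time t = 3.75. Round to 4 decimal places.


mu = 1.3714, t = 3.75
mu * t = 1.3714 * 3.75 = 5.1427
exp(-5.1427) = 0.0058
M(t) = 1 - 0.0058
M(t) = 0.9942

0.9942


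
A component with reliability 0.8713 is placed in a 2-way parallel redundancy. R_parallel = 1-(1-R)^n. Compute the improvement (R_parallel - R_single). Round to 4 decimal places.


R_single = 0.8713, n = 2
1 - R_single = 0.1287
(1 - R_single)^n = 0.1287^2 = 0.0166
R_parallel = 1 - 0.0166 = 0.9834
Improvement = 0.9834 - 0.8713
Improvement = 0.1121

0.1121


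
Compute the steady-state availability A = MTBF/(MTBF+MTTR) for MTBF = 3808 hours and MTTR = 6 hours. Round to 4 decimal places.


MTBF = 3808
MTTR = 6
MTBF + MTTR = 3814
A = 3808 / 3814
A = 0.9984

0.9984


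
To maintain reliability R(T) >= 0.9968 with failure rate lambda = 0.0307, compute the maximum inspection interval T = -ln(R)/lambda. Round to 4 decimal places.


R_target = 0.9968
lambda = 0.0307
-ln(0.9968) = 0.0032
T = 0.0032 / 0.0307
T = 0.1044

0.1044


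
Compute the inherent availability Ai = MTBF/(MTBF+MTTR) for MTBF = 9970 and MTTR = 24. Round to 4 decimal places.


MTBF = 9970
MTTR = 24
MTBF + MTTR = 9994
Ai = 9970 / 9994
Ai = 0.9976

0.9976


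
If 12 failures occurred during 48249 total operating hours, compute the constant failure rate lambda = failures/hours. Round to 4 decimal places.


failures = 12
total_hours = 48249
lambda = 12 / 48249
lambda = 0.0002

0.0002


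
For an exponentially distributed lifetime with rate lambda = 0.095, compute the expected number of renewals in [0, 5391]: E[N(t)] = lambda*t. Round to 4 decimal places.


lambda = 0.095
t = 5391
E[N(t)] = lambda * t
E[N(t)] = 0.095 * 5391
E[N(t)] = 512.145

512.145


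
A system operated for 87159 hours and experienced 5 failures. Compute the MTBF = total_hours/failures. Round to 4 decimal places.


total_hours = 87159
failures = 5
MTBF = 87159 / 5
MTBF = 17431.8

17431.8


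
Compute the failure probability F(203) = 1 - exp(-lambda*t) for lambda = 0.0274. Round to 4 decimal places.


lambda = 0.0274, t = 203
lambda * t = 5.5622
exp(-5.5622) = 0.0038
F(t) = 1 - 0.0038
F(t) = 0.9962

0.9962


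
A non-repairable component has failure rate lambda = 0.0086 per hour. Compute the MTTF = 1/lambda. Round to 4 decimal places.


lambda = 0.0086
MTTF = 1 / 0.0086
MTTF = 116.2791

116.2791


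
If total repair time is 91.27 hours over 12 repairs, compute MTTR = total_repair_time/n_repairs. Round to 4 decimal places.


total_repair_time = 91.27
n_repairs = 12
MTTR = 91.27 / 12
MTTR = 7.6058

7.6058


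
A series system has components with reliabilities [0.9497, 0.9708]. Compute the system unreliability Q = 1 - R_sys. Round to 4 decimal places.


Components: [0.9497, 0.9708]
After component 1: product = 0.9497
After component 2: product = 0.922
R_sys = 0.922
Q = 1 - 0.922 = 0.078

0.078


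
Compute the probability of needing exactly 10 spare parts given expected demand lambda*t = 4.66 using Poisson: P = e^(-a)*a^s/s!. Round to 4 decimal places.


a = 4.66, s = 10
e^(-a) = e^(-4.66) = 0.0095
a^s = 4.66^10 = 4829021.8103
s! = 3628800
P = 0.0095 * 4829021.8103 / 3628800
P = 0.0126

0.0126


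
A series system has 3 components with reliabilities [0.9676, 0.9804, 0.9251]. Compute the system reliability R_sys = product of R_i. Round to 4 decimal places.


Components: [0.9676, 0.9804, 0.9251]
After component 1 (R=0.9676): product = 0.9676
After component 2 (R=0.9804): product = 0.9486
After component 3 (R=0.9251): product = 0.8776
R_sys = 0.8776

0.8776


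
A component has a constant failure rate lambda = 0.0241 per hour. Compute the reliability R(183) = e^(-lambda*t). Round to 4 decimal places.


lambda = 0.0241
t = 183
lambda * t = 4.4103
R(t) = e^(-4.4103)
R(t) = 0.0122

0.0122


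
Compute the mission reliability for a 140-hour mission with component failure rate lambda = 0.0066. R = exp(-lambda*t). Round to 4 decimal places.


lambda = 0.0066
mission_time = 140
lambda * t = 0.0066 * 140 = 0.924
R = exp(-0.924)
R = 0.3969

0.3969


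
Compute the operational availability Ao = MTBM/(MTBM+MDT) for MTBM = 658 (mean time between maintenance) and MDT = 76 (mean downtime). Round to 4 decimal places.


MTBM = 658
MDT = 76
MTBM + MDT = 734
Ao = 658 / 734
Ao = 0.8965

0.8965


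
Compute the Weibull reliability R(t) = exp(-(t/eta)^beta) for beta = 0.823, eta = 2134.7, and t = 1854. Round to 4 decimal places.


beta = 0.823, eta = 2134.7, t = 1854
t/eta = 1854 / 2134.7 = 0.8685
(t/eta)^beta = 0.8685^0.823 = 0.8905
R(t) = exp(-0.8905)
R(t) = 0.4105

0.4105


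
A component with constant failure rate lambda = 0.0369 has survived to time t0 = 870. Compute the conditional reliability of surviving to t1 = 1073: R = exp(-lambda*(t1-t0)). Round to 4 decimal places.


lambda = 0.0369
t0 = 870, t1 = 1073
t1 - t0 = 203
lambda * (t1-t0) = 0.0369 * 203 = 7.4907
R = exp(-7.4907)
R = 0.0006

0.0006


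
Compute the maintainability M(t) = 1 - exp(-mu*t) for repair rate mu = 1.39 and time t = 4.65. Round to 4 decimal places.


mu = 1.39, t = 4.65
mu * t = 1.39 * 4.65 = 6.4635
exp(-6.4635) = 0.0016
M(t) = 1 - 0.0016
M(t) = 0.9984

0.9984


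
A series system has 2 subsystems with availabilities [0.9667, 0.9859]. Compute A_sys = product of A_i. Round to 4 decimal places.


Subsystems: [0.9667, 0.9859]
After subsystem 1 (A=0.9667): product = 0.9667
After subsystem 2 (A=0.9859): product = 0.9531
A_sys = 0.9531

0.9531


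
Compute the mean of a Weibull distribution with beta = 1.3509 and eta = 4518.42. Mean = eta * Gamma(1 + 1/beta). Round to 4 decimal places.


beta = 1.3509, eta = 4518.42
1/beta = 0.7402
1 + 1/beta = 1.7402
Gamma(1.7402) = 0.9169
Mean = 4518.42 * 0.9169
Mean = 4142.8508

4142.8508


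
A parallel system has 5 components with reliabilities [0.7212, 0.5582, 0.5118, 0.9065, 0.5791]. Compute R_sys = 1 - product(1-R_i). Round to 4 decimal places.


Components: [0.7212, 0.5582, 0.5118, 0.9065, 0.5791]
(1 - 0.7212) = 0.2788, running product = 0.2788
(1 - 0.5582) = 0.4418, running product = 0.1232
(1 - 0.5118) = 0.4882, running product = 0.0601
(1 - 0.9065) = 0.0935, running product = 0.0056
(1 - 0.5791) = 0.4209, running product = 0.0024
Product of (1-R_i) = 0.0024
R_sys = 1 - 0.0024 = 0.9976

0.9976


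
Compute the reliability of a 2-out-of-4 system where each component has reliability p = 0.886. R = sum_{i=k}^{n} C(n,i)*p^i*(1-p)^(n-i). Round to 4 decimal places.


k = 2, n = 4, p = 0.886
i=2: C(4,2)=6 * 0.886^2 * 0.114^2 = 0.0612
i=3: C(4,3)=4 * 0.886^3 * 0.114^1 = 0.3172
i=4: C(4,4)=1 * 0.886^4 * 0.114^0 = 0.6162
R = sum of terms = 0.9946

0.9946


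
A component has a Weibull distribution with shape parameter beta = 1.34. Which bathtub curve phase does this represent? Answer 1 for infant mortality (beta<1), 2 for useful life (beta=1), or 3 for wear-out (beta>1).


beta = 1.34
Compare beta to 1:
beta < 1 => infant mortality (phase 1)
beta = 1 => useful life (phase 2)
beta > 1 => wear-out (phase 3)
Since beta = 1.34, this is wear-out (increasing failure rate)
Phase = 3

3


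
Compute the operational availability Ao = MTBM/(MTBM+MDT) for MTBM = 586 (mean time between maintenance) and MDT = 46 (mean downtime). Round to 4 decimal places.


MTBM = 586
MDT = 46
MTBM + MDT = 632
Ao = 586 / 632
Ao = 0.9272

0.9272


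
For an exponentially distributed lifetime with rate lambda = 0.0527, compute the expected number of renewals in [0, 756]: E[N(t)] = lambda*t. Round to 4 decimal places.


lambda = 0.0527
t = 756
E[N(t)] = lambda * t
E[N(t)] = 0.0527 * 756
E[N(t)] = 39.8412

39.8412


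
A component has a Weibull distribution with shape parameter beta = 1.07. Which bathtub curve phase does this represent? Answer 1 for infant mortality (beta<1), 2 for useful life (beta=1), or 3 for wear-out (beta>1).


beta = 1.07
Compare beta to 1:
beta < 1 => infant mortality (phase 1)
beta = 1 => useful life (phase 2)
beta > 1 => wear-out (phase 3)
Since beta = 1.07, this is wear-out (increasing failure rate)
Phase = 3

3


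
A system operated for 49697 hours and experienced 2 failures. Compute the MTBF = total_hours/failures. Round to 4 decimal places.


total_hours = 49697
failures = 2
MTBF = 49697 / 2
MTBF = 24848.5

24848.5


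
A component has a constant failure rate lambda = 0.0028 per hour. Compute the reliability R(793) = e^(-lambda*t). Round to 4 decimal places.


lambda = 0.0028
t = 793
lambda * t = 2.2204
R(t) = e^(-2.2204)
R(t) = 0.1086

0.1086


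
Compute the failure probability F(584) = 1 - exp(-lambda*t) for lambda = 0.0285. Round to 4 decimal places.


lambda = 0.0285, t = 584
lambda * t = 16.644
exp(-16.644) = 0.0
F(t) = 1 - 0.0
F(t) = 1.0

1.0


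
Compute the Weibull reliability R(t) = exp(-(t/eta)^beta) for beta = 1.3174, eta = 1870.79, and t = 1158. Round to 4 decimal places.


beta = 1.3174, eta = 1870.79, t = 1158
t/eta = 1158 / 1870.79 = 0.619
(t/eta)^beta = 0.619^1.3174 = 0.5316
R(t) = exp(-0.5316)
R(t) = 0.5877

0.5877


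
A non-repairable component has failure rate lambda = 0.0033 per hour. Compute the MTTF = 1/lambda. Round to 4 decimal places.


lambda = 0.0033
MTTF = 1 / 0.0033
MTTF = 303.0303

303.0303


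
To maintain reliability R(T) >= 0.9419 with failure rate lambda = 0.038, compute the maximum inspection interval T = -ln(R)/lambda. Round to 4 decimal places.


R_target = 0.9419
lambda = 0.038
-ln(0.9419) = 0.0599
T = 0.0599 / 0.038
T = 1.5752

1.5752


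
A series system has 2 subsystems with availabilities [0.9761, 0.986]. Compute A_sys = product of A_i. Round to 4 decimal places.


Subsystems: [0.9761, 0.986]
After subsystem 1 (A=0.9761): product = 0.9761
After subsystem 2 (A=0.986): product = 0.9624
A_sys = 0.9624

0.9624


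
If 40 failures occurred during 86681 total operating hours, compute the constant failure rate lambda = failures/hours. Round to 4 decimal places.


failures = 40
total_hours = 86681
lambda = 40 / 86681
lambda = 0.0005

0.0005


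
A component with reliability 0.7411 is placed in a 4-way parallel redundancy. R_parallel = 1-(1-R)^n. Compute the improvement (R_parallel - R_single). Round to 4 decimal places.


R_single = 0.7411, n = 4
1 - R_single = 0.2589
(1 - R_single)^n = 0.2589^4 = 0.0045
R_parallel = 1 - 0.0045 = 0.9955
Improvement = 0.9955 - 0.7411
Improvement = 0.2544

0.2544


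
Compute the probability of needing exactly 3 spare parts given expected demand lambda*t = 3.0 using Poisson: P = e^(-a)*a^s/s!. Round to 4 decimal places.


a = 3.0, s = 3
e^(-a) = e^(-3.0) = 0.0498
a^s = 3.0^3 = 27.0
s! = 6
P = 0.0498 * 27.0 / 6
P = 0.224

0.224


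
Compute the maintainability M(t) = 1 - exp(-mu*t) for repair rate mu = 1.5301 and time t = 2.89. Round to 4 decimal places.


mu = 1.5301, t = 2.89
mu * t = 1.5301 * 2.89 = 4.422
exp(-4.422) = 0.012
M(t) = 1 - 0.012
M(t) = 0.988

0.988


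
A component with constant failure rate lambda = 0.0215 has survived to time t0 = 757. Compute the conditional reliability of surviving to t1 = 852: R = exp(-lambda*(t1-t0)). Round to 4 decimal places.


lambda = 0.0215
t0 = 757, t1 = 852
t1 - t0 = 95
lambda * (t1-t0) = 0.0215 * 95 = 2.0425
R = exp(-2.0425)
R = 0.1297

0.1297


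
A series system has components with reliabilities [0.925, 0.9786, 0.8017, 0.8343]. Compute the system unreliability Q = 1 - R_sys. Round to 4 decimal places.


Components: [0.925, 0.9786, 0.8017, 0.8343]
After component 1: product = 0.925
After component 2: product = 0.9052
After component 3: product = 0.7257
After component 4: product = 0.6055
R_sys = 0.6055
Q = 1 - 0.6055 = 0.3945

0.3945


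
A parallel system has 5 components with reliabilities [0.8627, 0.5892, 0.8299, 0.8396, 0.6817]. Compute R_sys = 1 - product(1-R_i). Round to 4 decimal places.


Components: [0.8627, 0.5892, 0.8299, 0.8396, 0.6817]
(1 - 0.8627) = 0.1373, running product = 0.1373
(1 - 0.5892) = 0.4108, running product = 0.0564
(1 - 0.8299) = 0.1701, running product = 0.0096
(1 - 0.8396) = 0.1604, running product = 0.0015
(1 - 0.6817) = 0.3183, running product = 0.0005
Product of (1-R_i) = 0.0005
R_sys = 1 - 0.0005 = 0.9995

0.9995


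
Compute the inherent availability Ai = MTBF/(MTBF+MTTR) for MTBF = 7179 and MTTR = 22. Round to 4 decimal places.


MTBF = 7179
MTTR = 22
MTBF + MTTR = 7201
Ai = 7179 / 7201
Ai = 0.9969

0.9969


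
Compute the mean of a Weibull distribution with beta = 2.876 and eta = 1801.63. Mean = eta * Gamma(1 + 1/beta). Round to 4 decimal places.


beta = 2.876, eta = 1801.63
1/beta = 0.3477
1 + 1/beta = 1.3477
Gamma(1.3477) = 0.8914
Mean = 1801.63 * 0.8914
Mean = 1605.9495

1605.9495


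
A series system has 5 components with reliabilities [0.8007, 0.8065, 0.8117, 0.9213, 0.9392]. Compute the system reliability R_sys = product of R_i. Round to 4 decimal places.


Components: [0.8007, 0.8065, 0.8117, 0.9213, 0.9392]
After component 1 (R=0.8007): product = 0.8007
After component 2 (R=0.8065): product = 0.6458
After component 3 (R=0.8117): product = 0.5242
After component 4 (R=0.9213): product = 0.4829
After component 5 (R=0.9392): product = 0.4536
R_sys = 0.4536

0.4536


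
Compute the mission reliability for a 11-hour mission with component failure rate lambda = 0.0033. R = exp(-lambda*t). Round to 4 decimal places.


lambda = 0.0033
mission_time = 11
lambda * t = 0.0033 * 11 = 0.0363
R = exp(-0.0363)
R = 0.9644

0.9644


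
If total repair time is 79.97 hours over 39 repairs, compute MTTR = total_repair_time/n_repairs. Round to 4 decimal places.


total_repair_time = 79.97
n_repairs = 39
MTTR = 79.97 / 39
MTTR = 2.0505

2.0505


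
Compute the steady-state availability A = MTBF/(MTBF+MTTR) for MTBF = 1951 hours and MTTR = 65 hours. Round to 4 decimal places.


MTBF = 1951
MTTR = 65
MTBF + MTTR = 2016
A = 1951 / 2016
A = 0.9678

0.9678


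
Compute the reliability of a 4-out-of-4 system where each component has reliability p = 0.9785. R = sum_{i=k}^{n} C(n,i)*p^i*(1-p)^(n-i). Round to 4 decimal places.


k = 4, n = 4, p = 0.9785
i=4: C(4,4)=1 * 0.9785^4 * 0.0215^0 = 0.9167
R = sum of terms = 0.9167

0.9167


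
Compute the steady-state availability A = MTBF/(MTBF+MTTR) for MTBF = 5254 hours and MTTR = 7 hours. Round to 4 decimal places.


MTBF = 5254
MTTR = 7
MTBF + MTTR = 5261
A = 5254 / 5261
A = 0.9987

0.9987


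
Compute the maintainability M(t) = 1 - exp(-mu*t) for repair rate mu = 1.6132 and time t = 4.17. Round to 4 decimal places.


mu = 1.6132, t = 4.17
mu * t = 1.6132 * 4.17 = 6.727
exp(-6.727) = 0.0012
M(t) = 1 - 0.0012
M(t) = 0.9988

0.9988


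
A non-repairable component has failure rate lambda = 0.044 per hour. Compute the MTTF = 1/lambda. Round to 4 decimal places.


lambda = 0.044
MTTF = 1 / 0.044
MTTF = 22.7273

22.7273


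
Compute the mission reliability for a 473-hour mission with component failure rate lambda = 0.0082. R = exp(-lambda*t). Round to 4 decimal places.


lambda = 0.0082
mission_time = 473
lambda * t = 0.0082 * 473 = 3.8786
R = exp(-3.8786)
R = 0.0207

0.0207


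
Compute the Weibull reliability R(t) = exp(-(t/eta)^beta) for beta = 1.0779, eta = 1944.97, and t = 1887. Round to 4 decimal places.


beta = 1.0779, eta = 1944.97, t = 1887
t/eta = 1887 / 1944.97 = 0.9702
(t/eta)^beta = 0.9702^1.0779 = 0.9679
R(t) = exp(-0.9679)
R(t) = 0.3799

0.3799


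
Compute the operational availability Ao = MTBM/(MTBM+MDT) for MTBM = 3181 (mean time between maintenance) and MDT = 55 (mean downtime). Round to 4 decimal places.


MTBM = 3181
MDT = 55
MTBM + MDT = 3236
Ao = 3181 / 3236
Ao = 0.983

0.983


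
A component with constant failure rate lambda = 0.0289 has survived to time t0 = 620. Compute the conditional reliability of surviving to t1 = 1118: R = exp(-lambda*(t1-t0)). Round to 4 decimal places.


lambda = 0.0289
t0 = 620, t1 = 1118
t1 - t0 = 498
lambda * (t1-t0) = 0.0289 * 498 = 14.3922
R = exp(-14.3922)
R = 0.0

0.0
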